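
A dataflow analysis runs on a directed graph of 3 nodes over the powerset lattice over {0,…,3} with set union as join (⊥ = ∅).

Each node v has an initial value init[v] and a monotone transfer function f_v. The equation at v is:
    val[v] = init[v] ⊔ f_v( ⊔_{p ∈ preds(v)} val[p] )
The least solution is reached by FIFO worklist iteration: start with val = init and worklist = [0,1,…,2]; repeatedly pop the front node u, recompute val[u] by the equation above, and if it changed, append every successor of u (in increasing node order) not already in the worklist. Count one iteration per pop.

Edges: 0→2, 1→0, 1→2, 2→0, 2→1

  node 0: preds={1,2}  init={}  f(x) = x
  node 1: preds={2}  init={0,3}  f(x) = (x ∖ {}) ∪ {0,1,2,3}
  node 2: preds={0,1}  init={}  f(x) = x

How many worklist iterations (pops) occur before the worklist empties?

Trace (6 dequeues):
  [1] u=0 | in {0,3} | out {0,3} | prev {} | push {}
  [2] u=1 | in {} | out {0,1,2,3} | prev {0,3} | push {0}
  [3] u=2 | in {0,1,2,3} | out {0,1,2,3} | prev {} | push {1}
  [4] u=0 | in {0,1,2,3} | out {0,1,2,3} | prev {0,3} | push {2}
  [5] u=1 | in {0,1,2,3} | out {0,1,2,3} | ==
  [6] u=2 | in {0,1,2,3} | out {0,1,2,3} | ==

Converged values:
  [0] {0,1,2,3}
  [1] {0,1,2,3}
  [2] {0,1,2,3}

6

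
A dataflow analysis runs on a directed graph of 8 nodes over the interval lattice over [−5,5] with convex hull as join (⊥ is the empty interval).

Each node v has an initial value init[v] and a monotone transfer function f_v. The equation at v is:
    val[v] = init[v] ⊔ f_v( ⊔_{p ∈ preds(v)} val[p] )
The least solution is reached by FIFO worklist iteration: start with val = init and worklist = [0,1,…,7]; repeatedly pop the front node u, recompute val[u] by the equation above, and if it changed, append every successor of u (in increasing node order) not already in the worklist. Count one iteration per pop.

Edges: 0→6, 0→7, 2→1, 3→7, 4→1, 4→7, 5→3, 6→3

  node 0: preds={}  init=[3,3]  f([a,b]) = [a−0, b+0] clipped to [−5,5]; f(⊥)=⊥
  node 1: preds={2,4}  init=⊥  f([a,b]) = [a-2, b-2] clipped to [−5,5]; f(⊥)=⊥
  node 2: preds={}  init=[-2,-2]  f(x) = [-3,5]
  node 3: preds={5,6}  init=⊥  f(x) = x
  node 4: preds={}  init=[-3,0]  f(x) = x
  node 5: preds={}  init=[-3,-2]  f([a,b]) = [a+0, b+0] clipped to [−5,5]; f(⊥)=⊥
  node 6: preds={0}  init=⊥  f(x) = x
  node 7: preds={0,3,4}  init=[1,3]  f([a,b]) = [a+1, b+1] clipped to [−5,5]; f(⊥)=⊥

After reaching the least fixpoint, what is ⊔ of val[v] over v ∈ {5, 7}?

[-3,4]

Worklist (11 pops):
  #1 pop 0: in=⊥ → [3,3] (no change)
  #2 pop 1: in=[-3,0] → [-5,-2] (was ⊥); enqueue []
  #3 pop 2: in=⊥ → [-3,5] (was [-2,-2]); enqueue [1]
  #4 pop 3: in=[-3,-2] → [-3,-2] (was ⊥); enqueue []
  #5 pop 4: in=⊥ → [-3,0] (no change)
  #6 pop 5: in=⊥ → [-3,-2] (no change)
  #7 pop 6: in=[3,3] → [3,3] (was ⊥); enqueue [3]
  #8 pop 7: in=[-3,3] → [-2,4] (was [1,3]); enqueue []
  #9 pop 1: in=[-3,5] → [-5,3] (was [-5,-2]); enqueue []
  #10 pop 3: in=[-3,3] → [-3,3] (was [-3,-2]); enqueue [7]
  #11 pop 7: in=[-3,3] → [-2,4] (no change)

Fixpoint:
  val[0] = [3,3]
  val[1] = [-5,3]
  val[2] = [-3,5]
  val[3] = [-3,3]
  val[4] = [-3,0]
  val[5] = [-3,-2]
  val[6] = [3,3]
  val[7] = [-2,4]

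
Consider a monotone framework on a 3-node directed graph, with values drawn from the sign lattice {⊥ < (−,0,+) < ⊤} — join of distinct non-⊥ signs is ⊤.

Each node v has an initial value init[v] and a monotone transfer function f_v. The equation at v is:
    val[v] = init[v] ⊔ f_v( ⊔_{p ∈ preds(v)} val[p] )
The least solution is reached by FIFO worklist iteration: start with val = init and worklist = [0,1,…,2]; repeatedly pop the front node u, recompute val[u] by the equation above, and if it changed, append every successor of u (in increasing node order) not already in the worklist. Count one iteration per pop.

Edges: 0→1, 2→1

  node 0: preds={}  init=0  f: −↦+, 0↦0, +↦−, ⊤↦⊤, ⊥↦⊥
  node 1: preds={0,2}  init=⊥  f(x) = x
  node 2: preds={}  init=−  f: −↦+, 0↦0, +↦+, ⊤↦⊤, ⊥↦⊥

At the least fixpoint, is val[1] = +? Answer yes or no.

no

Iteration log — 3 steps:
  step 1. node 0  ⊔preds=⊥  new=0  stable
  step 2. node 1  ⊔preds=⊤  new=⊤  old=⊥  +wl: 
  step 3. node 2  ⊔preds=⊥  new=−  stable

Least fixpoint reached:
  node 0: 0
  node 1: ⊤
  node 2: −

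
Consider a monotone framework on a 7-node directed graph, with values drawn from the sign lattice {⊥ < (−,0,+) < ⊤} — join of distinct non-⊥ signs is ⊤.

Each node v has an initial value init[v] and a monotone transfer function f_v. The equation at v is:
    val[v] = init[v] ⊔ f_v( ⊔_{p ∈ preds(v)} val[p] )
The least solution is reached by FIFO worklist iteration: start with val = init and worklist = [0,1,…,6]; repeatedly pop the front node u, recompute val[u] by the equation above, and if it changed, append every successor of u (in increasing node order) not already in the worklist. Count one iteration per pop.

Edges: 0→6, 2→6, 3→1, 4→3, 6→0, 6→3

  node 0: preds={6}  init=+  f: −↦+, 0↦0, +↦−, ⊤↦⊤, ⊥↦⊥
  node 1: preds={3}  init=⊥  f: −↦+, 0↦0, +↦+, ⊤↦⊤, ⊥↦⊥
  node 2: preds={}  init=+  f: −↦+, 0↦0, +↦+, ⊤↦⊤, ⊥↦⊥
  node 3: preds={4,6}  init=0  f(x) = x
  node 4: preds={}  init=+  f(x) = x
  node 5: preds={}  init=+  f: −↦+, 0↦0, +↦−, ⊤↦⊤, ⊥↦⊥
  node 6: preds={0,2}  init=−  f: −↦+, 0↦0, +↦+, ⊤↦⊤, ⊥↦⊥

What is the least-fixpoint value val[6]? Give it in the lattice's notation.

Worklist (11 pops):
  #1 pop 0: in=− → + (no change)
  #2 pop 1: in=0 → 0 (was ⊥); enqueue []
  #3 pop 2: in=⊥ → + (no change)
  #4 pop 3: in=⊤ → ⊤ (was 0); enqueue [1]
  #5 pop 4: in=⊥ → + (no change)
  #6 pop 5: in=⊥ → + (no change)
  #7 pop 6: in=+ → ⊤ (was −); enqueue [0,3]
  #8 pop 1: in=⊤ → ⊤ (was 0); enqueue []
  #9 pop 0: in=⊤ → ⊤ (was +); enqueue [6]
  #10 pop 3: in=⊤ → ⊤ (no change)
  #11 pop 6: in=⊤ → ⊤ (no change)

Fixpoint:
  val[0] = ⊤
  val[1] = ⊤
  val[2] = +
  val[3] = ⊤
  val[4] = +
  val[5] = +
  val[6] = ⊤

⊤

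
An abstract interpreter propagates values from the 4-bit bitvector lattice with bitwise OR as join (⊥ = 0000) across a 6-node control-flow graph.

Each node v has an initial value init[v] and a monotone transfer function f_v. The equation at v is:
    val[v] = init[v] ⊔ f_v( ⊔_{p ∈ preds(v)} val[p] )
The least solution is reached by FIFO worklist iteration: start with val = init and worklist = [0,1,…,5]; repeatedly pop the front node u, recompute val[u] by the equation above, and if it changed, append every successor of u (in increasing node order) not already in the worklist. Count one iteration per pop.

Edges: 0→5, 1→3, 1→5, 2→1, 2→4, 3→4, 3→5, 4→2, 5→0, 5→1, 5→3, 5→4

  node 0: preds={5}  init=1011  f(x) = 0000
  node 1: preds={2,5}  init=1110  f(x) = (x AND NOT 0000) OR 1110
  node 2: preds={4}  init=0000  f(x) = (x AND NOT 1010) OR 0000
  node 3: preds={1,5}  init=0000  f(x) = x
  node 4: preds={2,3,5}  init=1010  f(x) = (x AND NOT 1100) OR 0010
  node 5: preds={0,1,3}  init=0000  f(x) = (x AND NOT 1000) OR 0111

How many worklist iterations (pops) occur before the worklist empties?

Iteration log — 14 steps:
  step 1. node 0  ⊔preds=0000  new=1011  stable
  step 2. node 1  ⊔preds=0000  new=1110  stable
  step 3. node 2  ⊔preds=1010  new=0000  stable
  step 4. node 3  ⊔preds=1110  new=1110  old=0000  +wl: 
  step 5. node 4  ⊔preds=1110  new=1010  stable
  step 6. node 5  ⊔preds=1111  new=0111  old=0000  +wl: 0,1,3,4
  step 7. node 0  ⊔preds=0111  new=1011  stable
  step 8. node 1  ⊔preds=0111  new=1111  old=1110  +wl: 5
  step 9. node 3  ⊔preds=1111  new=1111  old=1110  +wl: 
  step 10. node 4  ⊔preds=1111  new=1011  old=1010  +wl: 2
  step 11. node 5  ⊔preds=1111  new=0111  stable
  step 12. node 2  ⊔preds=1011  new=0001  old=0000  +wl: 1,4
  step 13. node 1  ⊔preds=0111  new=1111  stable
  step 14. node 4  ⊔preds=1111  new=1011  stable

Least fixpoint reached:
  node 0: 1011
  node 1: 1111
  node 2: 0001
  node 3: 1111
  node 4: 1011
  node 5: 0111

14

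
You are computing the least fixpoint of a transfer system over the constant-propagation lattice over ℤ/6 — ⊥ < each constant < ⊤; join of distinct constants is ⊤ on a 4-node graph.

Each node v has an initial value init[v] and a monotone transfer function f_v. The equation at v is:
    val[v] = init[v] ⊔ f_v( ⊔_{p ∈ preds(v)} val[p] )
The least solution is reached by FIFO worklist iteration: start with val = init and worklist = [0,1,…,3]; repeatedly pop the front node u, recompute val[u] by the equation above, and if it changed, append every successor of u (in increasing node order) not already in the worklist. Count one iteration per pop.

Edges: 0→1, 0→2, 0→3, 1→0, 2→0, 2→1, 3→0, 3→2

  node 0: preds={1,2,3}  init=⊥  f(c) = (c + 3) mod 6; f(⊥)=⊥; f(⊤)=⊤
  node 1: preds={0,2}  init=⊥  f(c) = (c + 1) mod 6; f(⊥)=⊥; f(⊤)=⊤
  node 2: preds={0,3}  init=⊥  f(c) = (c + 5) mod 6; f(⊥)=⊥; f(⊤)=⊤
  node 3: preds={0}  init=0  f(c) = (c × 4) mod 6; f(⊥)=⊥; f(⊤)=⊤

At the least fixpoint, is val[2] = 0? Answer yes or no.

no

Worklist (10 pops):
  #1 pop 0: in=0 → 3 (was ⊥); enqueue []
  #2 pop 1: in=3 → 4 (was ⊥); enqueue [0]
  #3 pop 2: in=⊤ → ⊤ (was ⊥); enqueue [1]
  #4 pop 3: in=3 → 0 (no change)
  #5 pop 0: in=⊤ → ⊤ (was 3); enqueue [2,3]
  #6 pop 1: in=⊤ → ⊤ (was 4); enqueue [0]
  #7 pop 2: in=⊤ → ⊤ (no change)
  #8 pop 3: in=⊤ → ⊤ (was 0); enqueue [2]
  #9 pop 0: in=⊤ → ⊤ (no change)
  #10 pop 2: in=⊤ → ⊤ (no change)

Fixpoint:
  val[0] = ⊤
  val[1] = ⊤
  val[2] = ⊤
  val[3] = ⊤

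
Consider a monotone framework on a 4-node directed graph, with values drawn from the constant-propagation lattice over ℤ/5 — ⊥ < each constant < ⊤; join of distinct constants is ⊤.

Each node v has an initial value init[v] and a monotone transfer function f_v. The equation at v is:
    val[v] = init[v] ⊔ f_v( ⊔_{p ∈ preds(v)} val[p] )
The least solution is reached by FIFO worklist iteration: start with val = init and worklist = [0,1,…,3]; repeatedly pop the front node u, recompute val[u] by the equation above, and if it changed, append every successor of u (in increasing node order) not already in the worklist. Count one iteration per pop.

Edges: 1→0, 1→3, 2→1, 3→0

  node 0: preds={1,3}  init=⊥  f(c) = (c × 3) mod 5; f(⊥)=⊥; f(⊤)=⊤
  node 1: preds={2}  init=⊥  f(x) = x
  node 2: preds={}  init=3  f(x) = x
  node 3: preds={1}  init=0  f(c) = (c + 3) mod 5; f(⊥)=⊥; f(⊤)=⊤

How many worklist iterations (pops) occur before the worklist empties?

5

Trace (5 dequeues):
  [1] u=0 | in 0 | out 0 | prev ⊥ | push {}
  [2] u=1 | in 3 | out 3 | prev ⊥ | push {0}
  [3] u=2 | in ⊥ | out 3 | ==
  [4] u=3 | in 3 | out ⊤ | prev 0 | push {}
  [5] u=0 | in ⊤ | out ⊤ | prev 0 | push {}

Converged values:
  [0] ⊤
  [1] 3
  [2] 3
  [3] ⊤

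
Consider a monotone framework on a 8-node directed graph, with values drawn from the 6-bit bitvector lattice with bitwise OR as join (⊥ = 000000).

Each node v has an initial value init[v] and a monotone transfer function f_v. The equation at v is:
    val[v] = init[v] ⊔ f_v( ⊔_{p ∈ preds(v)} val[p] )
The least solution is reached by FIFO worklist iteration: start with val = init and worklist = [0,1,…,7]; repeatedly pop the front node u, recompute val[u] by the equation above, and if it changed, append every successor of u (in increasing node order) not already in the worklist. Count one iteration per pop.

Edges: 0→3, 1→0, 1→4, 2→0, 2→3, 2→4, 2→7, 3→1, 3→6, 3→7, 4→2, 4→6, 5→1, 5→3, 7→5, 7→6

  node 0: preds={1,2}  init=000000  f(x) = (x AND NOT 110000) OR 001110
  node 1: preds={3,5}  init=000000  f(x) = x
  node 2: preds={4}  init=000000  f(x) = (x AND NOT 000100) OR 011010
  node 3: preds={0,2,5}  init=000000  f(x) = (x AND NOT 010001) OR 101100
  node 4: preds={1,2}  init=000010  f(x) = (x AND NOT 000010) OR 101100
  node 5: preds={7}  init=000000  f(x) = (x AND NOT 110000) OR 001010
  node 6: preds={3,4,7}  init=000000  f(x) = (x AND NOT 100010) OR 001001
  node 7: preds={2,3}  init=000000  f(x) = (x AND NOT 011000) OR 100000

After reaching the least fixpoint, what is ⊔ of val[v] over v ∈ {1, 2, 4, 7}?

111110

Iteration log — 19 steps:
  step 1. node 0  ⊔preds=000000  new=001110  old=000000  +wl: 
  step 2. node 1  ⊔preds=000000  new=000000  stable
  step 3. node 2  ⊔preds=000010  new=011010  old=000000  +wl: 0
  step 4. node 3  ⊔preds=011110  new=101110  old=000000  +wl: 1
  step 5. node 4  ⊔preds=011010  new=111110  old=000010  +wl: 2
  step 6. node 5  ⊔preds=000000  new=001010  old=000000  +wl: 3
  step 7. node 6  ⊔preds=111110  new=011101  old=000000  +wl: 
  step 8. node 7  ⊔preds=111110  new=100110  old=000000  +wl: 5,6
  step 9. node 0  ⊔preds=011010  new=001110  stable
  step 10. node 1  ⊔preds=101110  new=101110  old=000000  +wl: 0,4
  step 11. node 2  ⊔preds=111110  new=111010  old=011010  +wl: 7
  step 12. node 3  ⊔preds=111110  new=101110  stable
  step 13. node 5  ⊔preds=100110  new=001110  old=001010  +wl: 1,3
  step 14. node 6  ⊔preds=111110  new=011101  stable
  step 15. node 0  ⊔preds=111110  new=001110  stable
  step 16. node 4  ⊔preds=111110  new=111110  stable
  step 17. node 7  ⊔preds=111110  new=100110  stable
  step 18. node 1  ⊔preds=101110  new=101110  stable
  step 19. node 3  ⊔preds=111110  new=101110  stable

Least fixpoint reached:
  node 0: 001110
  node 1: 101110
  node 2: 111010
  node 3: 101110
  node 4: 111110
  node 5: 001110
  node 6: 011101
  node 7: 100110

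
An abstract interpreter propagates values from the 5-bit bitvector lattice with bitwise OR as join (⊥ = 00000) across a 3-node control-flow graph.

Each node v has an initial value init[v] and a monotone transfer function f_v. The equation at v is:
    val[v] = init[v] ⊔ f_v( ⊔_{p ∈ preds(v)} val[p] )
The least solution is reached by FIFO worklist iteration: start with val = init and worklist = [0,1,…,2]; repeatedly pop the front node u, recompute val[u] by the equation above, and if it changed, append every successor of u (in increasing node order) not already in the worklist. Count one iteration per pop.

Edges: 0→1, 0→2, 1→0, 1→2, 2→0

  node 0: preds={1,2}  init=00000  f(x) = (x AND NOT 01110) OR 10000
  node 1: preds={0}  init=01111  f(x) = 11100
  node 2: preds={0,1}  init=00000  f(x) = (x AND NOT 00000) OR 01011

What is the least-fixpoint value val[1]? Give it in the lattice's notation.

Worklist (4 pops):
  #1 pop 0: in=01111 → 10001 (was 00000); enqueue []
  #2 pop 1: in=10001 → 11111 (was 01111); enqueue [0]
  #3 pop 2: in=11111 → 11111 (was 00000); enqueue []
  #4 pop 0: in=11111 → 10001 (no change)

Fixpoint:
  val[0] = 10001
  val[1] = 11111
  val[2] = 11111

11111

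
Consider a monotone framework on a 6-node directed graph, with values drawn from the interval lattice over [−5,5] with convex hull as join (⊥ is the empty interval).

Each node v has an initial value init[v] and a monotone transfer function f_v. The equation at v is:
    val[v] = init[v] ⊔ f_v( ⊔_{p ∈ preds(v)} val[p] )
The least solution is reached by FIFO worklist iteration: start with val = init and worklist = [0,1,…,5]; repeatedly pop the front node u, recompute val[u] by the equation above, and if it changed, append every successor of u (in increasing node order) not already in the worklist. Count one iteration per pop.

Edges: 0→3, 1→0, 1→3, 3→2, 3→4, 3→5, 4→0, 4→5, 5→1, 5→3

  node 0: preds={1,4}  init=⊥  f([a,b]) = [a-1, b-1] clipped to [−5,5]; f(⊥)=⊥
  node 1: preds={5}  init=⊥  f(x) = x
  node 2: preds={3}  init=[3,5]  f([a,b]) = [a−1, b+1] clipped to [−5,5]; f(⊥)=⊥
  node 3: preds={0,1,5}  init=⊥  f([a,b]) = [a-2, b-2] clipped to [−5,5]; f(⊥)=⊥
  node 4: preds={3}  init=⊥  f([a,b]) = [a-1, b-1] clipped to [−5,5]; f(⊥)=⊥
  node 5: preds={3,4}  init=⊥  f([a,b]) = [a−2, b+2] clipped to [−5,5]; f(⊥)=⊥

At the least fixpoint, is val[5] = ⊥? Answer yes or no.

Worklist (6 pops):
  #1 pop 0: in=⊥ → ⊥ (no change)
  #2 pop 1: in=⊥ → ⊥ (no change)
  #3 pop 2: in=⊥ → [3,5] (no change)
  #4 pop 3: in=⊥ → ⊥ (no change)
  #5 pop 4: in=⊥ → ⊥ (no change)
  #6 pop 5: in=⊥ → ⊥ (no change)

Fixpoint:
  val[0] = ⊥
  val[1] = ⊥
  val[2] = [3,5]
  val[3] = ⊥
  val[4] = ⊥
  val[5] = ⊥

yes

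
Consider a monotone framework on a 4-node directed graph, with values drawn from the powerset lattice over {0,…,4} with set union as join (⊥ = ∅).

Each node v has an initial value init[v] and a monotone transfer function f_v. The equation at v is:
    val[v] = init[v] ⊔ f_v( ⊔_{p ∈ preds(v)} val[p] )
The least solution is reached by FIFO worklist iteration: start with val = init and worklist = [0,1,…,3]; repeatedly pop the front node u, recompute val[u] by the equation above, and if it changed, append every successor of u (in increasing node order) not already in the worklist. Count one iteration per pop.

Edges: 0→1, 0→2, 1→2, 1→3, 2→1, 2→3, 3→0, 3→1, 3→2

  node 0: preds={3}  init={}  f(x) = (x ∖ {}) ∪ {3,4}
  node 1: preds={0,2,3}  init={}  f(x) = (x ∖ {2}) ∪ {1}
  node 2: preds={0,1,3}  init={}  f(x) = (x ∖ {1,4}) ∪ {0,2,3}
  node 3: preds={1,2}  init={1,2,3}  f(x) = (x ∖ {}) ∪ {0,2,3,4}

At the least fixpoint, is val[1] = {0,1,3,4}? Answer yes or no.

yes

Iteration log — 9 steps:
  step 1. node 0  ⊔preds={1,2,3}  new={1,2,3,4}  old={}  +wl: 
  step 2. node 1  ⊔preds={1,2,3,4}  new={1,3,4}  old={}  +wl: 
  step 3. node 2  ⊔preds={1,2,3,4}  new={0,2,3}  old={}  +wl: 1
  step 4. node 3  ⊔preds={0,1,2,3,4}  new={0,1,2,3,4}  old={1,2,3}  +wl: 0,2
  step 5. node 1  ⊔preds={0,1,2,3,4}  new={0,1,3,4}  old={1,3,4}  +wl: 3
  step 6. node 0  ⊔preds={0,1,2,3,4}  new={0,1,2,3,4}  old={1,2,3,4}  +wl: 1
  step 7. node 2  ⊔preds={0,1,2,3,4}  new={0,2,3}  stable
  step 8. node 3  ⊔preds={0,1,2,3,4}  new={0,1,2,3,4}  stable
  step 9. node 1  ⊔preds={0,1,2,3,4}  new={0,1,3,4}  stable

Least fixpoint reached:
  node 0: {0,1,2,3,4}
  node 1: {0,1,3,4}
  node 2: {0,2,3}
  node 3: {0,1,2,3,4}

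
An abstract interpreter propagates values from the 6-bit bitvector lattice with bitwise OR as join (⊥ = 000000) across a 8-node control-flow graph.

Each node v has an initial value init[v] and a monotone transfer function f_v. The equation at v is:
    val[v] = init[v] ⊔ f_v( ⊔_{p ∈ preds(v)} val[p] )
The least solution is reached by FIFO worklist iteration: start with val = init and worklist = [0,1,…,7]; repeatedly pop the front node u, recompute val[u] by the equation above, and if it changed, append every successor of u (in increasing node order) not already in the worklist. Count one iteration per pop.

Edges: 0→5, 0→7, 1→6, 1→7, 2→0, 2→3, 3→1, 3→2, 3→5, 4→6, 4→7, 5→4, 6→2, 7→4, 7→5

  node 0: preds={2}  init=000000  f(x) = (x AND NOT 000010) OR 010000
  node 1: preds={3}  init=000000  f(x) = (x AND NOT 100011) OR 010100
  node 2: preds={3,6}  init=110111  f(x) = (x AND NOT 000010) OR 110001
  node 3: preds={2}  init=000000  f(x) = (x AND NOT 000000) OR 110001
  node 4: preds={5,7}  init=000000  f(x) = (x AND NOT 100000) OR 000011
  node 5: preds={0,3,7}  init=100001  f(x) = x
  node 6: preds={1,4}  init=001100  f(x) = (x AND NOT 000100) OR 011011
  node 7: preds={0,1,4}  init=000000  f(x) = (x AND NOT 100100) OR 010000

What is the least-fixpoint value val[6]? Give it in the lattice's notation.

Trace (17 dequeues):
  [1] u=0 | in 110111 | out 110101 | prev 000000 | push {}
  [2] u=1 | in 000000 | out 010100 | prev 000000 | push {}
  [3] u=2 | in 001100 | out 111111 | prev 110111 | push {0}
  [4] u=3 | in 111111 | out 111111 | prev 000000 | push {1,2}
  [5] u=4 | in 100001 | out 000011 | prev 000000 | push {}
  [6] u=5 | in 111111 | out 111111 | prev 100001 | push {4}
  [7] u=6 | in 010111 | out 011111 | prev 001100 | push {}
  [8] u=7 | in 110111 | out 010011 | prev 000000 | push {5}
  [9] u=0 | in 111111 | out 111101 | prev 110101 | push {7}
  [10] u=1 | in 111111 | out 011100 | prev 010100 | push {6}
  [11] u=2 | in 111111 | out 111111 | ==
  [12] u=4 | in 111111 | out 011111 | prev 000011 | push {}
  [13] u=5 | in 111111 | out 111111 | ==
  [14] u=7 | in 111111 | out 011011 | prev 010011 | push {4,5}
  [15] u=6 | in 011111 | out 011111 | ==
  [16] u=4 | in 111111 | out 011111 | ==
  [17] u=5 | in 111111 | out 111111 | ==

Converged values:
  [0] 111101
  [1] 011100
  [2] 111111
  [3] 111111
  [4] 011111
  [5] 111111
  [6] 011111
  [7] 011011

011111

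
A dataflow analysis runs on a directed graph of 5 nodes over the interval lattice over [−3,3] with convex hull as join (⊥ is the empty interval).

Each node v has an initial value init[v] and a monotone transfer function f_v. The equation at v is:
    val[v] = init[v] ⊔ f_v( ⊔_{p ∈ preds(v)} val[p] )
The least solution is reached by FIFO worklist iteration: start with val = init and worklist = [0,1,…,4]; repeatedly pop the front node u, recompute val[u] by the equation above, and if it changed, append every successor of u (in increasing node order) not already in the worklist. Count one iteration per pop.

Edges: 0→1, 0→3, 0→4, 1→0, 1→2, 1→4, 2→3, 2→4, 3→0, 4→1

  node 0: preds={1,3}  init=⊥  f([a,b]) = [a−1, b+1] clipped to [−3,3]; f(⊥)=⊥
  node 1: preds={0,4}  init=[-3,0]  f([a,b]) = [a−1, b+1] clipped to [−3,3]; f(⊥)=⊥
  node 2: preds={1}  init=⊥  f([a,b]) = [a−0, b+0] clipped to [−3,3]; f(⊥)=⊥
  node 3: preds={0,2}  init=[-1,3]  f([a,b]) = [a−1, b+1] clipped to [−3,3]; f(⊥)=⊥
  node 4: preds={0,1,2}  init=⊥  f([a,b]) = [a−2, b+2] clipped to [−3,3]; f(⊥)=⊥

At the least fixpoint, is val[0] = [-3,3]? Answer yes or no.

Iteration log — 7 steps:
  step 1. node 0  ⊔preds=[-3,3]  new=[-3,3]  old=⊥  +wl: 
  step 2. node 1  ⊔preds=[-3,3]  new=[-3,3]  old=[-3,0]  +wl: 0
  step 3. node 2  ⊔preds=[-3,3]  new=[-3,3]  old=⊥  +wl: 
  step 4. node 3  ⊔preds=[-3,3]  new=[-3,3]  old=[-1,3]  +wl: 
  step 5. node 4  ⊔preds=[-3,3]  new=[-3,3]  old=⊥  +wl: 1
  step 6. node 0  ⊔preds=[-3,3]  new=[-3,3]  stable
  step 7. node 1  ⊔preds=[-3,3]  new=[-3,3]  stable

Least fixpoint reached:
  node 0: [-3,3]
  node 1: [-3,3]
  node 2: [-3,3]
  node 3: [-3,3]
  node 4: [-3,3]

yes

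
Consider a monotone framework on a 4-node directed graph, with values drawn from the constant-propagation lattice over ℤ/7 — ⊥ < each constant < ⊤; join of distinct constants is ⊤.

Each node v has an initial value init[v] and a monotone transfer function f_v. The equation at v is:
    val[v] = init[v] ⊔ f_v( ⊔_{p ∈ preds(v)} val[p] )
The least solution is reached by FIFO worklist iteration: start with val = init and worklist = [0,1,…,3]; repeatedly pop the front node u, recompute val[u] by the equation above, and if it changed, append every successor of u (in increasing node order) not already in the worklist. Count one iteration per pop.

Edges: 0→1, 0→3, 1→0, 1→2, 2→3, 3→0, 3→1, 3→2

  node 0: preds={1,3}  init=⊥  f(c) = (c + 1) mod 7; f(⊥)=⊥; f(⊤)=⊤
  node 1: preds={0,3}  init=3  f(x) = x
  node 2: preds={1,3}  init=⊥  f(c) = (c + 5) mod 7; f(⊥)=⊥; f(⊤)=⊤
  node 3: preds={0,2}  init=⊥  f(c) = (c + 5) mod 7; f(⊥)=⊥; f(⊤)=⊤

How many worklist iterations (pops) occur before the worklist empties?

Iteration log — 8 steps:
  step 1. node 0  ⊔preds=3  new=4  old=⊥  +wl: 
  step 2. node 1  ⊔preds=4  new=⊤  old=3  +wl: 0
  step 3. node 2  ⊔preds=⊤  new=⊤  old=⊥  +wl: 
  step 4. node 3  ⊔preds=⊤  new=⊤  old=⊥  +wl: 1,2
  step 5. node 0  ⊔preds=⊤  new=⊤  old=4  +wl: 3
  step 6. node 1  ⊔preds=⊤  new=⊤  stable
  step 7. node 2  ⊔preds=⊤  new=⊤  stable
  step 8. node 3  ⊔preds=⊤  new=⊤  stable

Least fixpoint reached:
  node 0: ⊤
  node 1: ⊤
  node 2: ⊤
  node 3: ⊤

8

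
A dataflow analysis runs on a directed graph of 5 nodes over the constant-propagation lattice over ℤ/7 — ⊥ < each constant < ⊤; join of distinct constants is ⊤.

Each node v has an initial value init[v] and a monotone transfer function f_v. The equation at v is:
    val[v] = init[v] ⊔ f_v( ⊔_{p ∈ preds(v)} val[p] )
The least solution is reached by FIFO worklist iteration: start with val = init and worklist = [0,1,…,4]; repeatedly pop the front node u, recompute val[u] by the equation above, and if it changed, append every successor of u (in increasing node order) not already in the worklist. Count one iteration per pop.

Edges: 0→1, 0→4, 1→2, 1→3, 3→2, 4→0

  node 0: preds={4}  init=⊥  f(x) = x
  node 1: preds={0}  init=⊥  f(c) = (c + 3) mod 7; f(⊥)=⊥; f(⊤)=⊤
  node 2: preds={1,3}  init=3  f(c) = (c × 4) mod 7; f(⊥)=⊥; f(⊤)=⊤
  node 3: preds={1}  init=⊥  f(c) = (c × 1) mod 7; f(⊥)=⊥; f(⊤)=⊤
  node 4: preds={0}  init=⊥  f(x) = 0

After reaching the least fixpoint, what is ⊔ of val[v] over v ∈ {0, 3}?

⊤

Iteration log — 11 steps:
  step 1. node 0  ⊔preds=⊥  new=⊥  stable
  step 2. node 1  ⊔preds=⊥  new=⊥  stable
  step 3. node 2  ⊔preds=⊥  new=3  stable
  step 4. node 3  ⊔preds=⊥  new=⊥  stable
  step 5. node 4  ⊔preds=⊥  new=0  old=⊥  +wl: 0
  step 6. node 0  ⊔preds=0  new=0  old=⊥  +wl: 1,4
  step 7. node 1  ⊔preds=0  new=3  old=⊥  +wl: 2,3
  step 8. node 4  ⊔preds=0  new=0  stable
  step 9. node 2  ⊔preds=3  new=⊤  old=3  +wl: 
  step 10. node 3  ⊔preds=3  new=3  old=⊥  +wl: 2
  step 11. node 2  ⊔preds=3  new=⊤  stable

Least fixpoint reached:
  node 0: 0
  node 1: 3
  node 2: ⊤
  node 3: 3
  node 4: 0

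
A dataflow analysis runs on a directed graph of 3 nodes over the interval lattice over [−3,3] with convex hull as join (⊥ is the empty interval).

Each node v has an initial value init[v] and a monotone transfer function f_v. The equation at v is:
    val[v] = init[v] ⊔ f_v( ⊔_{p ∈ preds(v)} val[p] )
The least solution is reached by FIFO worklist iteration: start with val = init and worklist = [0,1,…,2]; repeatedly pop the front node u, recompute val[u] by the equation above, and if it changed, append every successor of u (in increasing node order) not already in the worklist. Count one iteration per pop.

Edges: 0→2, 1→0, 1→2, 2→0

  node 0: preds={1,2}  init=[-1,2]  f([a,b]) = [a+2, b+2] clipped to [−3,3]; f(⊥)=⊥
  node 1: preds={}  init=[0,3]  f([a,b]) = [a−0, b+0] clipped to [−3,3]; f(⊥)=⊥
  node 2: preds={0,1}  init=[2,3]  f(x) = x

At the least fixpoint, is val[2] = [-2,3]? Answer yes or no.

Trace (4 dequeues):
  [1] u=0 | in [0,3] | out [-1,3] | prev [-1,2] | push {}
  [2] u=1 | in ⊥ | out [0,3] | ==
  [3] u=2 | in [-1,3] | out [-1,3] | prev [2,3] | push {0}
  [4] u=0 | in [-1,3] | out [-1,3] | ==

Converged values:
  [0] [-1,3]
  [1] [0,3]
  [2] [-1,3]

no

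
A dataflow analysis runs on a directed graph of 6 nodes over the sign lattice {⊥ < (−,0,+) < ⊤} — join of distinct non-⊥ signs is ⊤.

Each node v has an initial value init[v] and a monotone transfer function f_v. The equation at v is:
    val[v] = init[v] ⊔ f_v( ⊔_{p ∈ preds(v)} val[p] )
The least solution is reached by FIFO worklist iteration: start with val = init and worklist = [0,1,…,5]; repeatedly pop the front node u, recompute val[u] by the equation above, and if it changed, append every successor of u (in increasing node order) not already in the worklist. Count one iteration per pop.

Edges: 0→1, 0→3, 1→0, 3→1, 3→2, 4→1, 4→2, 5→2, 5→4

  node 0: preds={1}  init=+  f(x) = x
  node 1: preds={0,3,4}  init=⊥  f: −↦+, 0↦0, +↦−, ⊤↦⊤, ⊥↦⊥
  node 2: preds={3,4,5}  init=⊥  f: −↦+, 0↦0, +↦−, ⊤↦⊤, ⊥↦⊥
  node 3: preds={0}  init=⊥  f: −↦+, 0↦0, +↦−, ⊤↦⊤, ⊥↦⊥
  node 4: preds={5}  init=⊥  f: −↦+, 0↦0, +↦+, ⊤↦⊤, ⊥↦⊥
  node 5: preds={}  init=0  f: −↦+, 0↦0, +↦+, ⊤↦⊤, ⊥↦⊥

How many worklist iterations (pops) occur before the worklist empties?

Trace (13 dequeues):
  [1] u=0 | in ⊥ | out + | ==
  [2] u=1 | in + | out − | prev ⊥ | push {0}
  [3] u=2 | in 0 | out 0 | prev ⊥ | push {}
  [4] u=3 | in + | out − | prev ⊥ | push {1,2}
  [5] u=4 | in 0 | out 0 | prev ⊥ | push {}
  [6] u=5 | in ⊥ | out 0 | ==
  [7] u=0 | in − | out ⊤ | prev + | push {3}
  [8] u=1 | in ⊤ | out ⊤ | prev − | push {0}
  [9] u=2 | in ⊤ | out ⊤ | prev 0 | push {}
  [10] u=3 | in ⊤ | out ⊤ | prev − | push {1,2}
  [11] u=0 | in ⊤ | out ⊤ | ==
  [12] u=1 | in ⊤ | out ⊤ | ==
  [13] u=2 | in ⊤ | out ⊤ | ==

Converged values:
  [0] ⊤
  [1] ⊤
  [2] ⊤
  [3] ⊤
  [4] 0
  [5] 0

13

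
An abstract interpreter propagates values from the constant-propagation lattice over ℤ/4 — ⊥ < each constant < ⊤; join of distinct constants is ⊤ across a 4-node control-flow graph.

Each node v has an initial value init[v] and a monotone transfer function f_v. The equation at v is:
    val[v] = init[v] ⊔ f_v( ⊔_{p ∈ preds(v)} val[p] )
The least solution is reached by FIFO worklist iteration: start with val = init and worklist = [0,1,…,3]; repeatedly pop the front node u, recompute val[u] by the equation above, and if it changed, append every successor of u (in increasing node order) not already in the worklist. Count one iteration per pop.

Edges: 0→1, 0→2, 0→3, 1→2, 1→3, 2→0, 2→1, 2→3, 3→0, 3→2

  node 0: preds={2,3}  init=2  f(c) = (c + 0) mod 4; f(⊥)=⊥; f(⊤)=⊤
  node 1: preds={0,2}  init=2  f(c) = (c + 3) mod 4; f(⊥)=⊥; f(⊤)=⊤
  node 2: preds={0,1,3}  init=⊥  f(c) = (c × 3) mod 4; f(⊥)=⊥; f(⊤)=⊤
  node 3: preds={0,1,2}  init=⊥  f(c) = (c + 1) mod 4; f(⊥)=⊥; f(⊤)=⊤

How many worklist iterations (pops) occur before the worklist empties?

Worklist (8 pops):
  #1 pop 0: in=⊥ → 2 (no change)
  #2 pop 1: in=2 → ⊤ (was 2); enqueue []
  #3 pop 2: in=⊤ → ⊤ (was ⊥); enqueue [0,1]
  #4 pop 3: in=⊤ → ⊤ (was ⊥); enqueue [2]
  #5 pop 0: in=⊤ → ⊤ (was 2); enqueue [3]
  #6 pop 1: in=⊤ → ⊤ (no change)
  #7 pop 2: in=⊤ → ⊤ (no change)
  #8 pop 3: in=⊤ → ⊤ (no change)

Fixpoint:
  val[0] = ⊤
  val[1] = ⊤
  val[2] = ⊤
  val[3] = ⊤

8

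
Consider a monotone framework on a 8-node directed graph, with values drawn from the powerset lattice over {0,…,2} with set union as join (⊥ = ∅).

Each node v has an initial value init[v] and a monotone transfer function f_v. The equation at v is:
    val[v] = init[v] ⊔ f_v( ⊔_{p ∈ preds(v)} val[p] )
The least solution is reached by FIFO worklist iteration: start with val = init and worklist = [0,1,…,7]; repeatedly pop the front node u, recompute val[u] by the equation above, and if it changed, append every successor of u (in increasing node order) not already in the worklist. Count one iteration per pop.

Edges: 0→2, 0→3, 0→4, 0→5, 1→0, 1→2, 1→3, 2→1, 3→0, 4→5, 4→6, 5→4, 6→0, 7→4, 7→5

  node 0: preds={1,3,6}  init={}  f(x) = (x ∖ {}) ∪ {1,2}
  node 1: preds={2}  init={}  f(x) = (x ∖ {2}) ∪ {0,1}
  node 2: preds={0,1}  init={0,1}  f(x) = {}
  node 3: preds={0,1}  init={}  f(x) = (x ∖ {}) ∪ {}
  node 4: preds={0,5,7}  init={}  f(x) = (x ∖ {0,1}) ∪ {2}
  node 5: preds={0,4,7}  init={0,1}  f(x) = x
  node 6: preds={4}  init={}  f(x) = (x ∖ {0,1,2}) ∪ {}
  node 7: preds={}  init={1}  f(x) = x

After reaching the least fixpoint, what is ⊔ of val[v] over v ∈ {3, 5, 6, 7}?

{0,1,2}

Trace (13 dequeues):
  [1] u=0 | in {} | out {1,2} | prev {} | push {}
  [2] u=1 | in {0,1} | out {0,1} | prev {} | push {0}
  [3] u=2 | in {0,1,2} | out {0,1} | ==
  [4] u=3 | in {0,1,2} | out {0,1,2} | prev {} | push {}
  [5] u=4 | in {0,1,2} | out {2} | prev {} | push {}
  [6] u=5 | in {1,2} | out {0,1,2} | prev {0,1} | push {4}
  [7] u=6 | in {2} | out {} | ==
  [8] u=7 | in {} | out {1} | ==
  [9] u=0 | in {0,1,2} | out {0,1,2} | prev {1,2} | push {2,3,5}
  [10] u=4 | in {0,1,2} | out {2} | ==
  [11] u=2 | in {0,1,2} | out {0,1} | ==
  [12] u=3 | in {0,1,2} | out {0,1,2} | ==
  [13] u=5 | in {0,1,2} | out {0,1,2} | ==

Converged values:
  [0] {0,1,2}
  [1] {0,1}
  [2] {0,1}
  [3] {0,1,2}
  [4] {2}
  [5] {0,1,2}
  [6] {}
  [7] {1}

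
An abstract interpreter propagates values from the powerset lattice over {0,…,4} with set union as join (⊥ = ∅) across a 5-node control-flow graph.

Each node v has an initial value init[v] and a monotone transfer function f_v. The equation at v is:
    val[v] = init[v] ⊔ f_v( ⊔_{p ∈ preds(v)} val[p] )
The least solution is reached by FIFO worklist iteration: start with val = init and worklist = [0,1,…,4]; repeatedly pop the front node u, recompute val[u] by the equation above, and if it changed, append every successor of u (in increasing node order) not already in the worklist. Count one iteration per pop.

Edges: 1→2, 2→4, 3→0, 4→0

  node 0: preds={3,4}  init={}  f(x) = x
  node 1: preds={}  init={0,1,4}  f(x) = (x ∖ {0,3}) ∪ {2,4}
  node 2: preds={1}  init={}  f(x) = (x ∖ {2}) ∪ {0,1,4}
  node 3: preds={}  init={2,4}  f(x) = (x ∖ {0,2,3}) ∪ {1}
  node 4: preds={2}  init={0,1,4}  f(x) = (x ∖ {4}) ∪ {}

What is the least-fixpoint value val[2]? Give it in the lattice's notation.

{0,1,4}

Iteration log — 6 steps:
  step 1. node 0  ⊔preds={0,1,2,4}  new={0,1,2,4}  old={}  +wl: 
  step 2. node 1  ⊔preds={}  new={0,1,2,4}  old={0,1,4}  +wl: 
  step 3. node 2  ⊔preds={0,1,2,4}  new={0,1,4}  old={}  +wl: 
  step 4. node 3  ⊔preds={}  new={1,2,4}  old={2,4}  +wl: 0
  step 5. node 4  ⊔preds={0,1,4}  new={0,1,4}  stable
  step 6. node 0  ⊔preds={0,1,2,4}  new={0,1,2,4}  stable

Least fixpoint reached:
  node 0: {0,1,2,4}
  node 1: {0,1,2,4}
  node 2: {0,1,4}
  node 3: {1,2,4}
  node 4: {0,1,4}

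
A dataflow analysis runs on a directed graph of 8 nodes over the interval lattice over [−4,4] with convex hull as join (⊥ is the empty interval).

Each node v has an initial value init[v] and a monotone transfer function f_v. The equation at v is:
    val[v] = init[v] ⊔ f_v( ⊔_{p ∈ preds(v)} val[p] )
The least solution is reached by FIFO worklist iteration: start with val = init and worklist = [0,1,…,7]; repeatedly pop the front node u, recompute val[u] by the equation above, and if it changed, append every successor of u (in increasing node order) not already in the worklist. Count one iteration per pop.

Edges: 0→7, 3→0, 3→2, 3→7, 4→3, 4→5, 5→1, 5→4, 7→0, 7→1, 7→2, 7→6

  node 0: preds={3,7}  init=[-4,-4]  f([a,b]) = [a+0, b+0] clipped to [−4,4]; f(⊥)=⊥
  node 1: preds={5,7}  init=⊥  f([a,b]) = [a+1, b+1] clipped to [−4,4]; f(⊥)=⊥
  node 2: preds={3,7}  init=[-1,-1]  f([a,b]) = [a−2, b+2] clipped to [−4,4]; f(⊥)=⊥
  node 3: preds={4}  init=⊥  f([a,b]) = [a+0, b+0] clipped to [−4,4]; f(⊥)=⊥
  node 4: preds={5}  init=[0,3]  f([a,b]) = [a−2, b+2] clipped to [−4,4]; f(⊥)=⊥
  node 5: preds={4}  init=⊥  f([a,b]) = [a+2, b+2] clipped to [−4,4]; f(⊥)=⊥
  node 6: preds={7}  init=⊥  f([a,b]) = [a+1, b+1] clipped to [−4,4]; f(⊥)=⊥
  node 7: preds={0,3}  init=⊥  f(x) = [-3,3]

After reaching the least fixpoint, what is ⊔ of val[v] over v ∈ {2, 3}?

Iteration log — 19 steps:
  step 1. node 0  ⊔preds=⊥  new=[-4,-4]  stable
  step 2. node 1  ⊔preds=⊥  new=⊥  stable
  step 3. node 2  ⊔preds=⊥  new=[-1,-1]  stable
  step 4. node 3  ⊔preds=[0,3]  new=[0,3]  old=⊥  +wl: 0,2
  step 5. node 4  ⊔preds=⊥  new=[0,3]  stable
  step 6. node 5  ⊔preds=[0,3]  new=[2,4]  old=⊥  +wl: 1,4
  step 7. node 6  ⊔preds=⊥  new=⊥  stable
  step 8. node 7  ⊔preds=[-4,3]  new=[-3,3]  old=⊥  +wl: 6
  step 9. node 0  ⊔preds=[-3,3]  new=[-4,3]  old=[-4,-4]  +wl: 7
  step 10. node 2  ⊔preds=[-3,3]  new=[-4,4]  old=[-1,-1]  +wl: 
  step 11. node 1  ⊔preds=[-3,4]  new=[-2,4]  old=⊥  +wl: 
  step 12. node 4  ⊔preds=[2,4]  new=[0,4]  old=[0,3]  +wl: 3,5
  step 13. node 6  ⊔preds=[-3,3]  new=[-2,4]  old=⊥  +wl: 
  step 14. node 7  ⊔preds=[-4,3]  new=[-3,3]  stable
  step 15. node 3  ⊔preds=[0,4]  new=[0,4]  old=[0,3]  +wl: 0,2,7
  step 16. node 5  ⊔preds=[0,4]  new=[2,4]  stable
  step 17. node 0  ⊔preds=[-3,4]  new=[-4,4]  old=[-4,3]  +wl: 
  step 18. node 2  ⊔preds=[-3,4]  new=[-4,4]  stable
  step 19. node 7  ⊔preds=[-4,4]  new=[-3,3]  stable

Least fixpoint reached:
  node 0: [-4,4]
  node 1: [-2,4]
  node 2: [-4,4]
  node 3: [0,4]
  node 4: [0,4]
  node 5: [2,4]
  node 6: [-2,4]
  node 7: [-3,3]

[-4,4]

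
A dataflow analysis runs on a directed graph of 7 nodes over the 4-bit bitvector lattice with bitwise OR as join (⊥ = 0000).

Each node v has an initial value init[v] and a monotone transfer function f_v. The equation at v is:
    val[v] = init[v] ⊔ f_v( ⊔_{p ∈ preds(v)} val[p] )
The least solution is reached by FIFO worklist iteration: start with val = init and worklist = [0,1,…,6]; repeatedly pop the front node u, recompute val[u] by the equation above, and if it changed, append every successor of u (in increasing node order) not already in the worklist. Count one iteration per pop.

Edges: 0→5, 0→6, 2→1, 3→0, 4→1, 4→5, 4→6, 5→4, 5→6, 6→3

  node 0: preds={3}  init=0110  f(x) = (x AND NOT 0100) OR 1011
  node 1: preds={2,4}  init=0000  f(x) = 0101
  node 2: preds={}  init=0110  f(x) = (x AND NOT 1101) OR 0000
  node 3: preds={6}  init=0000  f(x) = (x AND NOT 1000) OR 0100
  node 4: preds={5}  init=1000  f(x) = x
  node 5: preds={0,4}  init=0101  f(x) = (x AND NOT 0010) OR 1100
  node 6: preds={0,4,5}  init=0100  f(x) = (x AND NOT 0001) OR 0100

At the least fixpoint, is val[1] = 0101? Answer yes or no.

Iteration log — 12 steps:
  step 1. node 0  ⊔preds=0000  new=1111  old=0110  +wl: 
  step 2. node 1  ⊔preds=1110  new=0101  old=0000  +wl: 
  step 3. node 2  ⊔preds=0000  new=0110  stable
  step 4. node 3  ⊔preds=0100  new=0100  old=0000  +wl: 0
  step 5. node 4  ⊔preds=0101  new=1101  old=1000  +wl: 1
  step 6. node 5  ⊔preds=1111  new=1101  old=0101  +wl: 4
  step 7. node 6  ⊔preds=1111  new=1110  old=0100  +wl: 3
  step 8. node 0  ⊔preds=0100  new=1111  stable
  step 9. node 1  ⊔preds=1111  new=0101  stable
  step 10. node 4  ⊔preds=1101  new=1101  stable
  step 11. node 3  ⊔preds=1110  new=0110  old=0100  +wl: 0
  step 12. node 0  ⊔preds=0110  new=1111  stable

Least fixpoint reached:
  node 0: 1111
  node 1: 0101
  node 2: 0110
  node 3: 0110
  node 4: 1101
  node 5: 1101
  node 6: 1110

yes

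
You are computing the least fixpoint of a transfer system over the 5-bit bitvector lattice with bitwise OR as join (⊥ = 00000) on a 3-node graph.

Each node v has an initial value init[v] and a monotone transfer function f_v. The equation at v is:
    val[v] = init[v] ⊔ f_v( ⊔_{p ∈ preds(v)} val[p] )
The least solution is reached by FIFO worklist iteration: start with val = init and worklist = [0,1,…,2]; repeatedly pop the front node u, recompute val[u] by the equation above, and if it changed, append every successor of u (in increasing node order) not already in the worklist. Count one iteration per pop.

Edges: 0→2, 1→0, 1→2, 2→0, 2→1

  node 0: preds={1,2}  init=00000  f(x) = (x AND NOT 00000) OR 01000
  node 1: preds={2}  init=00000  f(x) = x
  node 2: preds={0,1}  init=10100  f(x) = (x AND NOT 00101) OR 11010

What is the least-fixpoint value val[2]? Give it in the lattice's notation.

11110

Trace (7 dequeues):
  [1] u=0 | in 10100 | out 11100 | prev 00000 | push {}
  [2] u=1 | in 10100 | out 10100 | prev 00000 | push {0}
  [3] u=2 | in 11100 | out 11110 | prev 10100 | push {1}
  [4] u=0 | in 11110 | out 11110 | prev 11100 | push {2}
  [5] u=1 | in 11110 | out 11110 | prev 10100 | push {0}
  [6] u=2 | in 11110 | out 11110 | ==
  [7] u=0 | in 11110 | out 11110 | ==

Converged values:
  [0] 11110
  [1] 11110
  [2] 11110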